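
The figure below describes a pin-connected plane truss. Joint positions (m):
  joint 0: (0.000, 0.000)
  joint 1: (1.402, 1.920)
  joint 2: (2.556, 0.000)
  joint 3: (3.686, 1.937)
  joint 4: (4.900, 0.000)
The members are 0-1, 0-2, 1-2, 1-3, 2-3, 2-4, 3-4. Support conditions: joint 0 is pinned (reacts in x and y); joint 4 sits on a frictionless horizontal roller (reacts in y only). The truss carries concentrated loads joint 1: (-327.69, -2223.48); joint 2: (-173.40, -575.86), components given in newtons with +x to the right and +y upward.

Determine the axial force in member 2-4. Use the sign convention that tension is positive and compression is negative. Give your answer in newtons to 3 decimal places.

N=5 nodes, M=7 members, R=3 reactions → 2N=10, M+R=10
member 0 (0-1): L=2.3774, (cx,cy)=(0.5897,0.8076)
member 1 (0-2): L=2.5560, (cx,cy)=(1.0000,0.0000)
member 2 (1-2): L=2.2401, (cx,cy)=(0.5152,-0.8571)
member 3 (1-3): L=2.2841, (cx,cy)=(1.0000,0.0074)
member 4 (2-3): L=2.2425, (cx,cy)=(0.5039,0.8638)
member 5 (2-4): L=2.3440, (cx,cy)=(1.0000,0.0000)
member 6 (3-4): L=2.2860, (cx,cy)=(0.5311,-0.8473)
solve A·x = −loads:
  F[0-1] = -2465.5141 N (compression)
  F[0-2] = +952.8760 N (tension)
  F[1-2] = -279.5768 N (compression)
  F[1-3] = -982.2787 N (compression)
  F[2-3] = +944.1076 N (tension)
  F[2-4] = +506.5169 N (tension)
  F[3-4] = -953.7843 N (compression)
  Rx@0 = +501.0900 N
  Ry@0 = +1991.1661 N
  Ry@4 = +808.1739 N

506.517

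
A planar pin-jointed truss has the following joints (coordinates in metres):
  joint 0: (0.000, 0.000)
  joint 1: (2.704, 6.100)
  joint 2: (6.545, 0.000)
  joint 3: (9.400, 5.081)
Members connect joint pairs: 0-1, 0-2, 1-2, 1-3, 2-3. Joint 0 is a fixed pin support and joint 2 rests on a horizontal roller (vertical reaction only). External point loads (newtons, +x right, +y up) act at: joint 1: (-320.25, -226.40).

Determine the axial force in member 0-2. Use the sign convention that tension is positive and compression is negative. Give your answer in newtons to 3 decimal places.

N=4 nodes, M=5 members, R=3 reactions → 2N=8, M+R=8
member 0 (0-1): L=6.6725, (cx,cy)=(0.4052,0.9142)
member 1 (0-2): L=6.5450, (cx,cy)=(1.0000,0.0000)
member 2 (1-2): L=7.2086, (cx,cy)=(0.5328,-0.8462)
member 3 (1-3): L=6.7731, (cx,cy)=(0.9886,-0.1504)
member 4 (2-3): L=5.8282, (cx,cy)=(0.4899,0.8718)
solve A·x = −loads:
  F[0-1] = -471.8201 N (compression)
  F[0-2] = -129.0457 N (compression)
  F[1-2] = +242.1851 N (tension)
  F[1-3] = -0.0000 N (tension)
  F[2-3] = +0.0000 N (tension)
  Rx@0 = +320.2500 N
  Ry@0 = +431.3411 N
  Ry@2 = -204.9411 N

-129.046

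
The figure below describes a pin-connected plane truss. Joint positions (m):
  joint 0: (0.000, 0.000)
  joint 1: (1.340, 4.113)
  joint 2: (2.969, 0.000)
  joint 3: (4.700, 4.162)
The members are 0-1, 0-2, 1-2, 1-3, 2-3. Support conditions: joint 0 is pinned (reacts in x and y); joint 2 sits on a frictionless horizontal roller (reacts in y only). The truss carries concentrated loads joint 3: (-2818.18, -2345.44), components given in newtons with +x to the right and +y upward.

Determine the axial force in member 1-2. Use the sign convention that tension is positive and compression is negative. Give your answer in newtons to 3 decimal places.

N=4 nodes, M=5 members, R=3 reactions → 2N=8, M+R=8
member 0 (0-1): L=4.3258, (cx,cy)=(0.3098,0.9508)
member 1 (0-2): L=2.9690, (cx,cy)=(1.0000,0.0000)
member 2 (1-2): L=4.4238, (cx,cy)=(0.3682,-0.9297)
member 3 (1-3): L=3.3604, (cx,cy)=(0.9999,0.0146)
member 4 (2-3): L=4.5076, (cx,cy)=(0.3840,0.9233)
solve A·x = −loads:
  F[0-1] = -2716.7626 N (compression)
  F[0-2] = -1976.6064 N (compression)
  F[1-2] = +2749.2720 N (tension)
  F[1-3] = -1854.1397 N (compression)
  F[2-3] = -2510.9257 N (compression)
  Rx@0 = +2818.1800 N
  Ry@0 = +2583.1285 N
  Ry@2 = -237.6885 N

2749.272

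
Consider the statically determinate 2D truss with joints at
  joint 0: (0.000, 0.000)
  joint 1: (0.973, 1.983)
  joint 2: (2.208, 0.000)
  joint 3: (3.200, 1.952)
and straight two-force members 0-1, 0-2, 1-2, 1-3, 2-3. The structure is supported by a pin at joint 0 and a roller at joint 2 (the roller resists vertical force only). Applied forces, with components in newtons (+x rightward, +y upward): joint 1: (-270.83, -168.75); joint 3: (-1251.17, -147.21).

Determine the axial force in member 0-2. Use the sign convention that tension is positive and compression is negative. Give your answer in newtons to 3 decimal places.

N=4 nodes, M=5 members, R=3 reactions → 2N=8, M+R=8
member 0 (0-1): L=2.2088, (cx,cy)=(0.4405,0.8978)
member 1 (0-2): L=2.2080, (cx,cy)=(1.0000,0.0000)
member 2 (1-2): L=2.3361, (cx,cy)=(0.5287,-0.8488)
member 3 (1-3): L=2.2272, (cx,cy)=(0.9999,-0.0139)
member 4 (2-3): L=2.1896, (cx,cy)=(0.4530,0.8915)
solve A·x = −loads:
  F[0-1] = -1534.4854 N (compression)
  F[0-2] = -846.0581 N (compression)
  F[1-2] = +1443.2628 N (tension)
  F[1-3] = -1168.2083 N (compression)
  F[2-3] = -183.3681 N (compression)
  Rx@0 = +1522.0000 N
  Ry@0 = +1377.5877 N
  Ry@2 = -1061.6277 N

-846.058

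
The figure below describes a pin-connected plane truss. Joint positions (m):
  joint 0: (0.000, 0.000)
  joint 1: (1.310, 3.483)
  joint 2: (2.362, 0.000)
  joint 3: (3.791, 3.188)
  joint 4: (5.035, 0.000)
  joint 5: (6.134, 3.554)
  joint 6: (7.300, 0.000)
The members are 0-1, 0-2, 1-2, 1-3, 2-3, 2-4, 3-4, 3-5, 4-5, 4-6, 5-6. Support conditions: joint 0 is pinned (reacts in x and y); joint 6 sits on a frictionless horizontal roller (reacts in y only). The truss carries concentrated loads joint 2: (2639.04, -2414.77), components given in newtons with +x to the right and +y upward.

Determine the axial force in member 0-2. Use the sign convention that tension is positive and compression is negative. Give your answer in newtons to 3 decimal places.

3253.398

N=7 nodes, M=11 members, R=3 reactions → 2N=14, M+R=14
member 0 (0-1): L=3.7212, (cx,cy)=(0.3520,0.9360)
member 1 (0-2): L=2.3620, (cx,cy)=(1.0000,0.0000)
member 2 (1-2): L=3.6384, (cx,cy)=(0.2891,-0.9573)
member 3 (1-3): L=2.4985, (cx,cy)=(0.9930,-0.1181)
member 4 (2-3): L=3.4936, (cx,cy)=(0.4090,0.9125)
member 5 (2-4): L=2.6730, (cx,cy)=(1.0000,0.0000)
member 6 (3-4): L=3.4221, (cx,cy)=(0.3635,-0.9316)
member 7 (3-5): L=2.3714, (cx,cy)=(0.9880,0.1543)
member 8 (4-5): L=3.7200, (cx,cy)=(0.2954,0.9554)
member 9 (4-6): L=2.2650, (cx,cy)=(1.0000,0.0000)
member 10 (5-6): L=3.7404, (cx,cy)=(0.3117,-0.9502)
solve A·x = −loads:
  F[0-1] = -1745.1569 N (compression)
  F[0-2] = +3253.3984 N (tension)
  F[1-2] = +1849.0386 N (tension)
  F[1-3] = -1157.0788 N (compression)
  F[2-3] = +706.5140 N (tension)
  F[2-4] = +859.9988 N (tension)
  F[3-4] = -926.4396 N (compression)
  F[3-5] = -529.5668 N (compression)
  F[4-5] = +903.3815 N (tension)
  F[4-6] = +256.3386 N (tension)
  F[5-6] = -822.3024 N (compression)
  Rx@0 = -2639.0400 N
  Ry@0 = +1633.4430 N
  Ry@6 = +781.3270 N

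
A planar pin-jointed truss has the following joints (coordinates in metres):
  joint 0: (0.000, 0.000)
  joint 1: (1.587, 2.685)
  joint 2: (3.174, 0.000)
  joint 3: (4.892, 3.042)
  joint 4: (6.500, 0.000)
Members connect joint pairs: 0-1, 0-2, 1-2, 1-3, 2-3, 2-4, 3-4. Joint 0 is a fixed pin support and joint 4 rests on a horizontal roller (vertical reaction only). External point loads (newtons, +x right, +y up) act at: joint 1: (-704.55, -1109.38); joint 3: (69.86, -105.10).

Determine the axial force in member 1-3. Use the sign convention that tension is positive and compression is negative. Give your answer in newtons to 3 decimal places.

N=5 nodes, M=7 members, R=3 reactions → 2N=10, M+R=10
member 0 (0-1): L=3.1189, (cx,cy)=(0.5088,0.8609)
member 1 (0-2): L=3.1740, (cx,cy)=(1.0000,0.0000)
member 2 (1-2): L=3.1189, (cx,cy)=(0.5088,-0.8609)
member 3 (1-3): L=3.3242, (cx,cy)=(0.9942,0.1074)
member 4 (2-3): L=3.4936, (cx,cy)=(0.4918,0.8707)
member 5 (2-4): L=3.3260, (cx,cy)=(1.0000,0.0000)
member 6 (3-4): L=3.4408, (cx,cy)=(0.4673,-0.8841)
solve A·x = −loads:
  F[0-1] = -1304.3326 N (compression)
  F[0-2] = +28.9890 N (tension)
  F[1-2] = +19.5390 N (tension)
  F[1-3] = +31.1089 N (tension)
  F[2-3] = -19.3176 N (compression)
  F[2-4] = +48.4305 N (tension)
  F[3-4] = -103.6331 N (compression)
  Rx@0 = +634.6900 N
  Ry@0 = +1122.8596 N
  Ry@4 = +91.6204 N

31.109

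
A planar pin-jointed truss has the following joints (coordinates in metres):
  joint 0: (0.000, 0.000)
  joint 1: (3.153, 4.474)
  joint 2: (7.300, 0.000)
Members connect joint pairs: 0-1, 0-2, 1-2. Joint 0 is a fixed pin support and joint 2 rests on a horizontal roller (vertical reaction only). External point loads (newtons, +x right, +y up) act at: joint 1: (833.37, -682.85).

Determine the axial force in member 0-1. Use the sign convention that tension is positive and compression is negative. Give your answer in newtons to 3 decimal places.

150.278

N=3 nodes, M=3 members, R=3 reactions → 2N=6, M+R=6
member 0 (0-1): L=5.4734, (cx,cy)=(0.5761,0.8174)
member 1 (0-2): L=7.3000, (cx,cy)=(1.0000,0.0000)
member 2 (1-2): L=6.1004, (cx,cy)=(0.6798,-0.7334)
solve A·x = −loads:
  F[0-1] = +150.2776 N (tension)
  F[0-2] = +746.8012 N (tension)
  F[1-2] = -1098.5652 N (compression)
  Rx@0 = -833.3700 N
  Ry@0 = -122.8381 N
  Ry@2 = +805.6881 N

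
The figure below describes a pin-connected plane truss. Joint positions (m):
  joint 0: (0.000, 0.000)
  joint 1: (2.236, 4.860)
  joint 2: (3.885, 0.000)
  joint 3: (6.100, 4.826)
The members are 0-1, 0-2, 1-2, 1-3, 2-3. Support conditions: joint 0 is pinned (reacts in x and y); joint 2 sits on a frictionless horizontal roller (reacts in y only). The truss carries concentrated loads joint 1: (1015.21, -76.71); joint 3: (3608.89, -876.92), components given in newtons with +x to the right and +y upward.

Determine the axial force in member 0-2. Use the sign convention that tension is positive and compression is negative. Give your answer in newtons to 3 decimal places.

1762.198

N=4 nodes, M=5 members, R=3 reactions → 2N=8, M+R=8
member 0 (0-1): L=5.3497, (cx,cy)=(0.4180,0.9085)
member 1 (0-2): L=3.8850, (cx,cy)=(1.0000,0.0000)
member 2 (1-2): L=5.1321, (cx,cy)=(0.3213,-0.9470)
member 3 (1-3): L=3.8641, (cx,cy)=(1.0000,-0.0088)
member 4 (2-3): L=5.3100, (cx,cy)=(0.4171,0.9088)
solve A·x = −loads:
  F[0-1] = +6847.1913 N (tension)
  F[0-2] = +1762.1978 N (tension)
  F[1-2] = -6686.8523 N (compression)
  F[1-3] = +3995.3915 N (tension)
  F[2-3] = -926.1925 N (compression)
  Rx@0 = -4624.1000 N
  Ry@0 = -6220.4136 N
  Ry@2 = +7174.0436 N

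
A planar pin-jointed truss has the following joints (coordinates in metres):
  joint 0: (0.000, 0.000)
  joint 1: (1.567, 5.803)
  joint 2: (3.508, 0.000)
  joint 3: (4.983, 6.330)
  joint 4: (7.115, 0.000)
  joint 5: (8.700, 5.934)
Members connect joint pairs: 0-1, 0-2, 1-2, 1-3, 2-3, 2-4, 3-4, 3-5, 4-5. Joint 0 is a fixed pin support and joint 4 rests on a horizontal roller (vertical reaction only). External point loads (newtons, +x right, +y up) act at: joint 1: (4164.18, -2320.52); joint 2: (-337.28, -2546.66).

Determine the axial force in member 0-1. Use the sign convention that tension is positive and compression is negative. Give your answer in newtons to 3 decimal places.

306.405

N=6 nodes, M=9 members, R=3 reactions → 2N=12, M+R=12
member 0 (0-1): L=6.0108, (cx,cy)=(0.2607,0.9654)
member 1 (0-2): L=3.5080, (cx,cy)=(1.0000,0.0000)
member 2 (1-2): L=6.1190, (cx,cy)=(0.3172,-0.9484)
member 3 (1-3): L=3.4564, (cx,cy)=(0.9883,0.1525)
member 4 (2-3): L=6.4996, (cx,cy)=(0.2269,0.9739)
member 5 (2-4): L=3.6070, (cx,cy)=(1.0000,0.0000)
member 6 (3-4): L=6.6794, (cx,cy)=(0.3192,-0.9477)
member 7 (3-5): L=3.7380, (cx,cy)=(0.9944,-0.1059)
member 8 (4-5): L=6.1420, (cx,cy)=(0.2581,0.9661)
solve A·x = −loads:
  F[0-1] = +306.4053 N (tension)
  F[0-2] = +3747.0216 N (tension)
  F[1-2] = -3255.2439 N (compression)
  F[1-3] = -3087.8142 N (compression)
  F[2-3] = +5784.7175 N (tension)
  F[2-4] = +1738.9407 N (tension)
  F[3-4] = -5447.9704 N (compression)
  F[3-5] = -0.0000 N (compression)
  F[4-5] = +0.0000 N (tension)
  Rx@0 = -3826.9000 N
  Ry@0 = -295.8101 N
  Ry@4 = +5162.9901 N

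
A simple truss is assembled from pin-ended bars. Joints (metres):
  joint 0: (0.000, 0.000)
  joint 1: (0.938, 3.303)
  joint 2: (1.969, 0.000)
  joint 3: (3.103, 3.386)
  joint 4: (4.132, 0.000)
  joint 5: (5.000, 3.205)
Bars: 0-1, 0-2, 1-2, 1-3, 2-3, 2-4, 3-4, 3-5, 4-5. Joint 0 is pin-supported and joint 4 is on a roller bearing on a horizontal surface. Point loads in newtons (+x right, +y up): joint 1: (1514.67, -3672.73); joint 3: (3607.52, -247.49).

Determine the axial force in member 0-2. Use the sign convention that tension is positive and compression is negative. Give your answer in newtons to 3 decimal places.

4762.560

N=6 nodes, M=9 members, R=3 reactions → 2N=12, M+R=12
member 0 (0-1): L=3.4336, (cx,cy)=(0.2732,0.9620)
member 1 (0-2): L=1.9690, (cx,cy)=(1.0000,0.0000)
member 2 (1-2): L=3.4602, (cx,cy)=(0.2980,-0.9546)
member 3 (1-3): L=2.1666, (cx,cy)=(0.9993,0.0383)
member 4 (2-3): L=3.5708, (cx,cy)=(0.3176,0.9482)
member 5 (2-4): L=2.1630, (cx,cy)=(1.0000,0.0000)
member 6 (3-4): L=3.5389, (cx,cy)=(0.2908,-0.9568)
member 7 (3-5): L=1.9056, (cx,cy)=(0.9955,-0.0950)
member 8 (4-5): L=3.3205, (cx,cy)=(0.2614,0.9652)
solve A·x = −loads:
  F[0-1] = +1316.4470 N (tension)
  F[0-2] = +4762.5602 N (tension)
  F[1-2] = -5158.7784 N (compression)
  F[1-3] = +382.3621 N (tension)
  F[2-3] = +5193.2889 N (tension)
  F[2-4] = +1576.1972 N (tension)
  F[3-4] = -5420.8061 N (compression)
  F[3-5] = +0.0000 N (tension)
  F[4-5] = -0.0000 N (compression)
  Rx@0 = -5122.1900 N
  Ry@0 = -1266.3724 N
  Ry@4 = +5186.5924 N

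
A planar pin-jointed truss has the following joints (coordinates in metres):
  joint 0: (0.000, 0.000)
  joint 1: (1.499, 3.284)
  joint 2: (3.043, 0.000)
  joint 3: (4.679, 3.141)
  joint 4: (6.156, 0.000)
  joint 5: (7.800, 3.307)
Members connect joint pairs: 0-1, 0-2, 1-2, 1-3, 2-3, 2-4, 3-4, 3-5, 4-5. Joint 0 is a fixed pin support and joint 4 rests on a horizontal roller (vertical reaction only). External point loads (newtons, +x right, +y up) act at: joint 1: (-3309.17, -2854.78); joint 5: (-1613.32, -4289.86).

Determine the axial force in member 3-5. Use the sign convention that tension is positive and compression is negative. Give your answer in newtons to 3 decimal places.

534.144

N=6 nodes, M=9 members, R=3 reactions → 2N=12, M+R=12
member 0 (0-1): L=3.6099, (cx,cy)=(0.4152,0.9097)
member 1 (0-2): L=3.0430, (cx,cy)=(1.0000,0.0000)
member 2 (1-2): L=3.6289, (cx,cy)=(0.4255,-0.9050)
member 3 (1-3): L=3.1832, (cx,cy)=(0.9990,-0.0449)
member 4 (2-3): L=3.5415, (cx,cy)=(0.4619,0.8869)
member 5 (2-4): L=3.1130, (cx,cy)=(1.0000,0.0000)
member 6 (3-4): L=3.4709, (cx,cy)=(0.4255,-0.9049)
member 7 (3-5): L=3.1254, (cx,cy)=(0.9986,0.0531)
member 8 (4-5): L=3.6931, (cx,cy)=(0.4452,0.8955)
solve A·x = −loads:
  F[0-1] = -4007.8616 N (compression)
  F[0-2] = -3258.2555 N (compression)
  F[1-2] = +809.6814 N (tension)
  F[1-3] = +1301.7476 N (tension)
  F[2-3] = -826.1704 N (compression)
  F[2-4] = -2532.1054 N (compression)
  F[3-4] = +905.6759 N (tension)
  F[3-5] = +534.1440 N (tension)
  F[4-5] = -4822.3930 N (compression)
  Rx@0 = +4922.4900 N
  Ry@0 = +3645.9948 N
  Ry@4 = +3498.6452 N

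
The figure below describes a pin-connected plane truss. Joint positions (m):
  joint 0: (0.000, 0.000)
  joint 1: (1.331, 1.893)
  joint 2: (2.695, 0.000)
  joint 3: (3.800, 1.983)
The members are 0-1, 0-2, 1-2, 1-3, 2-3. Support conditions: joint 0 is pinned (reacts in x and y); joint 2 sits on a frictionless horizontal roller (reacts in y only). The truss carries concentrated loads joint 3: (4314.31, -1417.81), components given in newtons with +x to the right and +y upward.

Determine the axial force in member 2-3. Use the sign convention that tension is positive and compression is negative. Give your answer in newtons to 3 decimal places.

N=4 nodes, M=5 members, R=3 reactions → 2N=8, M+R=8
member 0 (0-1): L=2.3141, (cx,cy)=(0.5752,0.8180)
member 1 (0-2): L=2.6950, (cx,cy)=(1.0000,0.0000)
member 2 (1-2): L=2.3332, (cx,cy)=(0.5846,-0.8113)
member 3 (1-3): L=2.4706, (cx,cy)=(0.9993,0.0364)
member 4 (2-3): L=2.2701, (cx,cy)=(0.4868,0.8735)
solve A·x = −loads:
  F[0-1] = +4591.2954 N (tension)
  F[0-2] = +1673.5244 N (tension)
  F[1-2] = -4395.1747 N (compression)
  F[1-3] = +5213.6574 N (tension)
  F[2-3] = -1840.4935 N (compression)
  Rx@0 = -4314.3100 N
  Ry@0 = -3755.8281 N
  Ry@2 = +5173.6381 N

-1840.493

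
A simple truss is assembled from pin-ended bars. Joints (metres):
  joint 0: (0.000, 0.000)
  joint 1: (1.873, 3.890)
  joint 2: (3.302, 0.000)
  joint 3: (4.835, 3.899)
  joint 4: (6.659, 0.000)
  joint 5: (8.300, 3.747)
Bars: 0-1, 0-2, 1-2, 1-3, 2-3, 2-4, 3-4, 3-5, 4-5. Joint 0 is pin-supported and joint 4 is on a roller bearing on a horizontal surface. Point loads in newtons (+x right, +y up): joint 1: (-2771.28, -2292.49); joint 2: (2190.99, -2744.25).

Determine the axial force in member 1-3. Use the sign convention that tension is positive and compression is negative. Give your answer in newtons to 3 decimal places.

-333.349

N=6 nodes, M=9 members, R=3 reactions → 2N=12, M+R=12
member 0 (0-1): L=4.3174, (cx,cy)=(0.4338,0.9010)
member 1 (0-2): L=3.3020, (cx,cy)=(1.0000,0.0000)
member 2 (1-2): L=4.1442, (cx,cy)=(0.3448,-0.9387)
member 3 (1-3): L=2.9620, (cx,cy)=(1.0000,0.0030)
member 4 (2-3): L=4.1895, (cx,cy)=(0.3659,0.9306)
member 5 (2-4): L=3.3570, (cx,cy)=(1.0000,0.0000)
member 6 (3-4): L=4.3046, (cx,cy)=(0.4237,-0.9058)
member 7 (3-5): L=3.4683, (cx,cy)=(0.9990,-0.0438)
member 8 (4-5): L=4.0906, (cx,cy)=(0.4012,0.9160)
solve A·x = −loads:
  F[0-1] = -5160.9809 N (compression)
  F[0-2] = +1658.6601 N (tension)
  F[1-2] = +2510.5062 N (tension)
  F[1-3] = -333.3488 N (compression)
  F[2-3] = +416.6097 N (tension)
  F[2-4] = +180.9053 N (tension)
  F[3-4] = -426.9279 N (compression)
  F[3-5] = +0.0000 N (tension)
  F[4-5] = -0.0000 N (compression)
  Rx@0 = +580.2900 N
  Ry@0 = +4650.0351 N
  Ry@4 = +386.7049 N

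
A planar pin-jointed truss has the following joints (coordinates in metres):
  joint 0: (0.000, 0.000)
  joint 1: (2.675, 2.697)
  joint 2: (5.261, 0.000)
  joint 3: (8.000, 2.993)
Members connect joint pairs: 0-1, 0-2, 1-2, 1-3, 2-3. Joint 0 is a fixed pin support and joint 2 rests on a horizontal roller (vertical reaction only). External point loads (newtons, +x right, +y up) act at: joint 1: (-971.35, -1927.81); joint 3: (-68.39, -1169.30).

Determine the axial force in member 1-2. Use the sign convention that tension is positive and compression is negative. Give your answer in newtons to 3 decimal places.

-1376.345

N=4 nodes, M=5 members, R=3 reactions → 2N=8, M+R=8
member 0 (0-1): L=3.7986, (cx,cy)=(0.7042,0.7100)
member 1 (0-2): L=5.2610, (cx,cy)=(1.0000,0.0000)
member 2 (1-2): L=3.7365, (cx,cy)=(0.6921,-0.7218)
member 3 (1-3): L=5.3332, (cx,cy)=(0.9985,0.0555)
member 4 (2-3): L=4.0571, (cx,cy)=(0.6751,0.7377)
solve A·x = −loads:
  F[0-1] = -1233.3777 N (compression)
  F[0-2] = -171.1892 N (compression)
  F[1-2] = -1376.3448 N (compression)
  F[1-3] = +1056.9928 N (tension)
  F[2-3] = -1664.5475 N (compression)
  Rx@0 = +1039.7400 N
  Ry@0 = +875.6940 N
  Ry@2 = +2221.4160 N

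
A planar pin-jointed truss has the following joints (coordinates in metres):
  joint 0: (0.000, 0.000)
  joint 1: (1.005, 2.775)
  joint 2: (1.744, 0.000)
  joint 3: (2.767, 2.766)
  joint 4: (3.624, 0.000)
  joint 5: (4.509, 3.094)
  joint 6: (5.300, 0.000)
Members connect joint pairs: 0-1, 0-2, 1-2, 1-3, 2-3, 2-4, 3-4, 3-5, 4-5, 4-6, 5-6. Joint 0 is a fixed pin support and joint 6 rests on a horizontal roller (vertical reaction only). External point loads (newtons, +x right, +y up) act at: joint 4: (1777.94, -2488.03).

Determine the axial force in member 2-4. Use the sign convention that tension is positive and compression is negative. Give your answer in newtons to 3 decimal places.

2565.005

N=7 nodes, M=11 members, R=3 reactions → 2N=14, M+R=14
member 0 (0-1): L=2.9514, (cx,cy)=(0.3405,0.9402)
member 1 (0-2): L=1.7440, (cx,cy)=(1.0000,0.0000)
member 2 (1-2): L=2.8717, (cx,cy)=(0.2573,-0.9663)
member 3 (1-3): L=1.7620, (cx,cy)=(1.0000,-0.0051)
member 4 (2-3): L=2.9491, (cx,cy)=(0.3469,0.9379)
member 5 (2-4): L=1.8800, (cx,cy)=(1.0000,0.0000)
member 6 (3-4): L=2.8957, (cx,cy)=(0.2960,-0.9552)
member 7 (3-5): L=1.7726, (cx,cy)=(0.9827,0.1850)
member 8 (4-5): L=3.2181, (cx,cy)=(0.2750,0.9614)
member 9 (4-6): L=1.6760, (cx,cy)=(1.0000,0.0000)
member 10 (5-6): L=3.1935, (cx,cy)=(0.2477,-0.9688)
solve A·x = −loads:
  F[0-1] = -836.7892 N (compression)
  F[0-2] = +2062.8822 N (tension)
  F[1-2] = +816.8191 N (tension)
  F[1-3] = -495.1469 N (compression)
  F[2-3] = -841.5641 N (compression)
  F[2-4] = +2565.0053 N (tension)
  F[3-4] = +631.6823 N (tension)
  F[3-5] = -991.1295 N (compression)
  F[4-5] = +1960.2285 N (tension)
  F[4-6] = +434.9347 N (tension)
  F[5-6] = -1755.9661 N (compression)
  Rx@0 = -1777.9400 N
  Ry@0 = +786.7808 N
  Ry@6 = +1701.2492 N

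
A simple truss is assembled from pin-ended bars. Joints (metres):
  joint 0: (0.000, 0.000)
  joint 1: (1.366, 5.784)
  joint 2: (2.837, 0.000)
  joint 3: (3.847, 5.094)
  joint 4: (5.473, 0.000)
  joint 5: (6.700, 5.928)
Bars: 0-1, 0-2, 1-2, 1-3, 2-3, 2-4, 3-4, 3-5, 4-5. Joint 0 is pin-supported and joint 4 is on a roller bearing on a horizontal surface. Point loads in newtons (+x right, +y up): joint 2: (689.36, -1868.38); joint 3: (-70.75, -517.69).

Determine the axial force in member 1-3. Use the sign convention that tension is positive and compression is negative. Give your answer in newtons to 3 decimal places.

-613.345

N=6 nodes, M=9 members, R=3 reactions → 2N=12, M+R=12
member 0 (0-1): L=5.9431, (cx,cy)=(0.2298,0.9732)
member 1 (0-2): L=2.8370, (cx,cy)=(1.0000,0.0000)
member 2 (1-2): L=5.9681, (cx,cy)=(0.2465,-0.9691)
member 3 (1-3): L=2.5752, (cx,cy)=(0.9634,-0.2679)
member 4 (2-3): L=5.1932, (cx,cy)=(0.1945,0.9809)
member 5 (2-4): L=2.6360, (cx,cy)=(1.0000,0.0000)
member 6 (3-4): L=5.3472, (cx,cy)=(0.3041,-0.9526)
member 7 (3-5): L=2.9724, (cx,cy)=(0.9598,0.2806)
member 8 (4-5): L=6.0537, (cx,cy)=(0.2027,0.9792)
solve A·x = −loads:
  F[0-1] = -1150.3326 N (compression)
  F[0-2] = +883.0091 N (tension)
  F[1-2] = +1324.7471 N (tension)
  F[1-3] = -613.3450 N (compression)
  F[2-3] = +595.8811 N (tension)
  F[2-4] = +404.2768 N (tension)
  F[3-4] = -1329.4928 N (compression)
  F[3-5] = -0.0000 N (compression)
  F[4-5] = +0.0000 N (tension)
  Rx@0 = -618.6100 N
  Ry@0 = +1119.5348 N
  Ry@4 = +1266.5352 N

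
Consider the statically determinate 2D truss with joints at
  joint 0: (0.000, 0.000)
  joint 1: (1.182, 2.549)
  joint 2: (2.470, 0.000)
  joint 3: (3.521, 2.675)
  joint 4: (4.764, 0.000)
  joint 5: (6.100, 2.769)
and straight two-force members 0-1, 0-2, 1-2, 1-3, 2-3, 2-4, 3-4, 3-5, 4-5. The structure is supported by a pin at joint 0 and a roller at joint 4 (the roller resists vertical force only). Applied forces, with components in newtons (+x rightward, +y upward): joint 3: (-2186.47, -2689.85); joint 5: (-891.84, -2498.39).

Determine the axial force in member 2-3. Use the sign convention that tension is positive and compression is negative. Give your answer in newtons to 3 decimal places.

-1781.886

N=6 nodes, M=9 members, R=3 reactions → 2N=12, M+R=12
member 0 (0-1): L=2.8097, (cx,cy)=(0.4207,0.9072)
member 1 (0-2): L=2.4700, (cx,cy)=(1.0000,0.0000)
member 2 (1-2): L=2.8559, (cx,cy)=(0.4510,-0.8925)
member 3 (1-3): L=2.3424, (cx,cy)=(0.9986,0.0538)
member 4 (2-3): L=2.8741, (cx,cy)=(0.3657,0.9307)
member 5 (2-4): L=2.2940, (cx,cy)=(1.0000,0.0000)
member 6 (3-4): L=2.9497, (cx,cy)=(0.4214,-0.9069)
member 7 (3-5): L=2.5807, (cx,cy)=(0.9993,0.0364)
member 8 (4-5): L=3.0745, (cx,cy)=(0.4345,0.9006)
solve A·x = −loads:
  F[0-1] = -1925.9753 N (compression)
  F[0-2] = -2268.0859 N (compression)
  F[1-2] = +1858.1712 N (tension)
  F[1-3] = -1650.6328 N (compression)
  F[2-3] = -1781.8861 N (compression)
  F[2-4] = -778.4586 N (compression)
  F[3-4] = -1026.5534 N (compression)
  F[3-5] = +319.4203 N (tension)
  F[4-5] = -2786.9089 N (compression)
  Rx@0 = +3078.3100 N
  Ry@0 = +1747.2600 N
  Ry@4 = +3440.9800 N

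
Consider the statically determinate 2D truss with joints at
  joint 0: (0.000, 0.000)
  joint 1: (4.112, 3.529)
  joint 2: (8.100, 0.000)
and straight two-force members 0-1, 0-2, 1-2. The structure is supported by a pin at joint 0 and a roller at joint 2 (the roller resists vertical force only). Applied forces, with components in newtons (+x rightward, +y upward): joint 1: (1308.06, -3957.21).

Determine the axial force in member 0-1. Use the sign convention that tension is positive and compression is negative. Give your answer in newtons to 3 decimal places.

N=3 nodes, M=3 members, R=3 reactions → 2N=6, M+R=6
member 0 (0-1): L=5.4187, (cx,cy)=(0.7589,0.6513)
member 1 (0-2): L=8.1000, (cx,cy)=(1.0000,0.0000)
member 2 (1-2): L=5.3252, (cx,cy)=(0.7489,-0.6627)
solve A·x = −loads:
  F[0-1] = -2116.5370 N (compression)
  F[0-2] = +2914.1997 N (tension)
  F[1-2] = -3891.3639 N (compression)
  Rx@0 = -1308.0600 N
  Ry@0 = +1378.4210 N
  Ry@2 = +2578.7890 N

-2116.537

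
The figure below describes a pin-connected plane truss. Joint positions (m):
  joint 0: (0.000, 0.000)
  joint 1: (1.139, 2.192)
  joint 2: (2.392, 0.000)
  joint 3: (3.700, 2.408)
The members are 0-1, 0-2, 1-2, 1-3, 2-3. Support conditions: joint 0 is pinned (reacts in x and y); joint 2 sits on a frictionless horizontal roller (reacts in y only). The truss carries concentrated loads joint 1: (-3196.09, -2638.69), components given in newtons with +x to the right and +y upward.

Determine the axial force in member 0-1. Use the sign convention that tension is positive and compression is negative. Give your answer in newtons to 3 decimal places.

-4858.346

N=4 nodes, M=5 members, R=3 reactions → 2N=8, M+R=8
member 0 (0-1): L=2.4703, (cx,cy)=(0.4611,0.8874)
member 1 (0-2): L=2.3920, (cx,cy)=(1.0000,0.0000)
member 2 (1-2): L=2.5249, (cx,cy)=(0.4963,-0.8682)
member 3 (1-3): L=2.5701, (cx,cy)=(0.9965,0.0840)
member 4 (2-3): L=2.7403, (cx,cy)=(0.4773,0.8787)
solve A·x = −loads:
  F[0-1] = -4858.3456 N (compression)
  F[0-2] = -955.9795 N (compression)
  F[1-2] = +1926.3414 N (tension)
  F[1-3] = +0.0000 N (tension)
  F[2-3] = +0.0000 N (tension)
  Rx@0 = +3196.0900 N
  Ry@0 = +4311.0819 N
  Ry@2 = -1672.3919 N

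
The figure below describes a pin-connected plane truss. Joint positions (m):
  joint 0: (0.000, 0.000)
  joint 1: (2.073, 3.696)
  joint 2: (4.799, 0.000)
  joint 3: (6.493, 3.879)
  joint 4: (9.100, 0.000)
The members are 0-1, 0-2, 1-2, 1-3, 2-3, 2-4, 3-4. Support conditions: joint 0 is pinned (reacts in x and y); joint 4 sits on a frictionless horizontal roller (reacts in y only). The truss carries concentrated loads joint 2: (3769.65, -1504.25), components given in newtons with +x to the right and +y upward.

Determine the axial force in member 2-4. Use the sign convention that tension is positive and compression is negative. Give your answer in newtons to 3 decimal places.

N=5 nodes, M=7 members, R=3 reactions → 2N=10, M+R=10
member 0 (0-1): L=4.2377, (cx,cy)=(0.4892,0.8722)
member 1 (0-2): L=4.7990, (cx,cy)=(1.0000,0.0000)
member 2 (1-2): L=4.5925, (cx,cy)=(0.5936,-0.8048)
member 3 (1-3): L=4.4238, (cx,cy)=(0.9991,0.0414)
member 4 (2-3): L=4.2328, (cx,cy)=(0.4002,0.9164)
member 5 (2-4): L=4.3010, (cx,cy)=(1.0000,0.0000)
member 6 (3-4): L=4.6737, (cx,cy)=(0.5578,-0.8300)
solve A·x = −loads:
  F[0-1] = -815.1584 N (compression)
  F[0-2] = +4168.4135 N (tension)
  F[1-2] = +837.3408 N (tension)
  F[1-3] = -896.5516 N (compression)
  F[2-3] = +906.1026 N (tension)
  F[2-4] = +533.1515 N (tension)
  F[3-4] = -955.7991 N (compression)
  Rx@0 = -3769.6500 N
  Ry@0 = +710.9648 N
  Ry@4 = +793.2852 N

533.151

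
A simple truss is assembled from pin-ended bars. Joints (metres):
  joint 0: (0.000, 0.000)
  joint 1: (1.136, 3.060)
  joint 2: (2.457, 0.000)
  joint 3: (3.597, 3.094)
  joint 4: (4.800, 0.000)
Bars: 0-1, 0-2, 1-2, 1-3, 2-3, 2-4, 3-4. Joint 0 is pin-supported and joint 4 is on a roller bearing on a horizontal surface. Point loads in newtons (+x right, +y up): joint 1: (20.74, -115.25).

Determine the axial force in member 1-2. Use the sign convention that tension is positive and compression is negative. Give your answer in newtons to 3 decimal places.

-44.574

N=5 nodes, M=7 members, R=3 reactions → 2N=10, M+R=10
member 0 (0-1): L=3.2641, (cx,cy)=(0.3480,0.9375)
member 1 (0-2): L=2.4570, (cx,cy)=(1.0000,0.0000)
member 2 (1-2): L=3.3330, (cx,cy)=(0.3963,-0.9181)
member 3 (1-3): L=2.4612, (cx,cy)=(0.9999,0.0138)
member 4 (2-3): L=3.2973, (cx,cy)=(0.3457,0.9383)
member 5 (2-4): L=2.3430, (cx,cy)=(1.0000,0.0000)
member 6 (3-4): L=3.3196, (cx,cy)=(0.3624,-0.9320)
solve A·x = −loads:
  F[0-1] = -79.7374 N (compression)
  F[0-2] = +48.4912 N (tension)
  F[1-2] = -44.5740 N (compression)
  F[1-3] = -30.8275 N (compression)
  F[2-3] = +43.6129 N (tension)
  F[2-4] = +15.7462 N (tension)
  F[3-4] = -43.4511 N (compression)
  Rx@0 = -20.7400 N
  Ry@0 = +74.7524 N
  Ry@4 = +40.4976 N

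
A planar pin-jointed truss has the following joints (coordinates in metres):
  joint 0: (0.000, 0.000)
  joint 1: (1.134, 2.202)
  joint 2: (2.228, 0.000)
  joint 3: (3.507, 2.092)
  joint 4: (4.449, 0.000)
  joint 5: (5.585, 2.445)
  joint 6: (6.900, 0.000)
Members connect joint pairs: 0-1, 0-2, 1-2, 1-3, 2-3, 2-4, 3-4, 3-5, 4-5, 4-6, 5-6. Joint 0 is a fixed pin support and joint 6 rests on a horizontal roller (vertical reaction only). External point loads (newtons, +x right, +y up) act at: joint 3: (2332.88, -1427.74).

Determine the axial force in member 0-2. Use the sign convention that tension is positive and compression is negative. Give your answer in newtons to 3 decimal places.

2330.188

N=7 nodes, M=11 members, R=3 reactions → 2N=14, M+R=14
member 0 (0-1): L=2.4768, (cx,cy)=(0.4578,0.8890)
member 1 (0-2): L=2.2280, (cx,cy)=(1.0000,0.0000)
member 2 (1-2): L=2.4588, (cx,cy)=(0.4449,-0.8956)
member 3 (1-3): L=2.3755, (cx,cy)=(0.9989,-0.0463)
member 4 (2-3): L=2.4520, (cx,cy)=(0.5216,0.8532)
member 5 (2-4): L=2.2210, (cx,cy)=(1.0000,0.0000)
member 6 (3-4): L=2.2943, (cx,cy)=(0.4106,-0.9118)
member 7 (3-5): L=2.1078, (cx,cy)=(0.9859,0.1675)
member 8 (4-5): L=2.6960, (cx,cy)=(0.4214,0.9069)
member 9 (4-6): L=2.4510, (cx,cy)=(1.0000,0.0000)
member 10 (5-6): L=2.7762, (cx,cy)=(0.4737,-0.8807)
solve A·x = −loads:
  F[0-1] = +5.8789 N (tension)
  F[0-2] = +2330.1884 N (tension)
  F[1-2] = -6.1162 N (compression)
  F[1-3] = +5.4187 N (tension)
  F[2-3] = +6.4200 N (tension)
  F[2-4] = +2324.1183 N (tension)
  F[3-4] = -1862.0920 N (compression)
  F[3-5] = -1581.9193 N (compression)
  F[4-5] = +1872.2167 N (tension)
  F[4-6] = +770.6957 N (tension)
  F[5-6] = -1627.0725 N (compression)
  Rx@0 = -2332.8800 N
  Ry@0 = -5.2265 N
  Ry@6 = +1432.9665 N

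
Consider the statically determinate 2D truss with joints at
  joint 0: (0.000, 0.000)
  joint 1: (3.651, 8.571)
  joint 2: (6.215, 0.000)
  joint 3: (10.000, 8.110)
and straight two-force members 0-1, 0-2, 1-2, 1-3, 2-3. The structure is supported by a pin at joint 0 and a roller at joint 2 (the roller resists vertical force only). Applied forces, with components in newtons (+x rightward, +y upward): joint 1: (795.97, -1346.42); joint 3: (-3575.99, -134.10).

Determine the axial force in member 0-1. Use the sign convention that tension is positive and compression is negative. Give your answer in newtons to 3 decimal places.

-4393.898

N=4 nodes, M=5 members, R=3 reactions → 2N=8, M+R=8
member 0 (0-1): L=9.3162, (cx,cy)=(0.3919,0.9200)
member 1 (0-2): L=6.2150, (cx,cy)=(1.0000,0.0000)
member 2 (1-2): L=8.9463, (cx,cy)=(0.2866,-0.9581)
member 3 (1-3): L=6.3657, (cx,cy)=(0.9974,-0.0724)
member 4 (2-3): L=8.9498, (cx,cy)=(0.4229,0.9062)
solve A·x = −loads:
  F[0-1] = -4393.8978 N (compression)
  F[0-2] = -1058.0629 N (compression)
  F[1-2] = +3071.6033 N (tension)
  F[1-3] = -3407.1925 N (compression)
  F[2-3] = -420.2817 N (compression)
  Rx@0 = +2780.0200 N
  Ry@0 = +4042.4252 N
  Ry@2 = -2561.9052 N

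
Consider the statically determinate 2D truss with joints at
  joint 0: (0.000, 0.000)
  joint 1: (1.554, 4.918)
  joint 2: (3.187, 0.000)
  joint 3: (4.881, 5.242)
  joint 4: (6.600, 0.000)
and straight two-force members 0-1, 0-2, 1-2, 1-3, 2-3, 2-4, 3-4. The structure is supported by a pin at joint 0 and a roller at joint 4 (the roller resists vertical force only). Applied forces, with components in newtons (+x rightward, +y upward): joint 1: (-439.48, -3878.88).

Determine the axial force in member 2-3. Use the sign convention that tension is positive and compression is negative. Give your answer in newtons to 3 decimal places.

655.955

N=5 nodes, M=7 members, R=3 reactions → 2N=10, M+R=10
member 0 (0-1): L=5.1577, (cx,cy)=(0.3013,0.9535)
member 1 (0-2): L=3.1870, (cx,cy)=(1.0000,0.0000)
member 2 (1-2): L=5.1820, (cx,cy)=(0.3151,-0.9490)
member 3 (1-3): L=3.3427, (cx,cy)=(0.9953,0.0969)
member 4 (2-3): L=5.5089, (cx,cy)=(0.3075,0.9515)
member 5 (2-4): L=3.4130, (cx,cy)=(1.0000,0.0000)
member 6 (3-4): L=5.5167, (cx,cy)=(0.3116,-0.9502)
solve A·x = −loads:
  F[0-1] = -3453.5459 N (compression)
  F[0-2] = +601.0678 N (tension)
  F[1-2] = -657.6817 N (compression)
  F[1-3] = -395.6772 N (compression)
  F[2-3] = +655.9549 N (tension)
  F[2-4] = +192.1072 N (tension)
  F[3-4] = -616.5153 N (compression)
  Rx@0 = +439.4800 N
  Ry@0 = +3293.0593 N
  Ry@4 = +585.8207 N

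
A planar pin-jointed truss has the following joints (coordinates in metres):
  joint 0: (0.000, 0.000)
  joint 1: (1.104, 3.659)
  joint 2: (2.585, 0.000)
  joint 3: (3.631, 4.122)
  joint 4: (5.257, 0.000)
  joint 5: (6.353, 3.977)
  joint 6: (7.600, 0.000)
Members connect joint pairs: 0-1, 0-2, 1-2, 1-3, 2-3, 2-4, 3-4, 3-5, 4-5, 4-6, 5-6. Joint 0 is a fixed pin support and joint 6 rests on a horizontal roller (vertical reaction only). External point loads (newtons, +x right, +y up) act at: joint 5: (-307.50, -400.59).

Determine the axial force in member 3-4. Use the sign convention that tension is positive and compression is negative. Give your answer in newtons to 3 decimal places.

260.543

N=7 nodes, M=11 members, R=3 reactions → 2N=14, M+R=14
member 0 (0-1): L=3.8219, (cx,cy)=(0.2889,0.9574)
member 1 (0-2): L=2.5850, (cx,cy)=(1.0000,0.0000)
member 2 (1-2): L=3.9474, (cx,cy)=(0.3752,-0.9269)
member 3 (1-3): L=2.5691, (cx,cy)=(0.9836,0.1802)
member 4 (2-3): L=4.2526, (cx,cy)=(0.2460,0.9693)
member 5 (2-4): L=2.6720, (cx,cy)=(1.0000,0.0000)
member 6 (3-4): L=4.4311, (cx,cy)=(0.3670,-0.9302)
member 7 (3-5): L=2.7259, (cx,cy)=(0.9986,-0.0532)
member 8 (4-5): L=4.1253, (cx,cy)=(0.2657,0.9641)
member 9 (4-6): L=2.3430, (cx,cy)=(1.0000,0.0000)
member 10 (5-6): L=4.1679, (cx,cy)=(0.2992,-0.9542)
solve A·x = −loads:
  F[0-1] = -236.7314 N (compression)
  F[0-2] = -239.1178 N (compression)
  F[1-2] = +215.0374 N (tension)
  F[1-3] = -151.5429 N (compression)
  F[2-3] = -205.6464 N (compression)
  F[2-4] = -107.8568 N (compression)
  F[3-4] = +260.5431 N (tension)
  F[3-5] = -295.6684 N (compression)
  F[4-5] = -251.4029 N (compression)
  F[4-6] = +54.5426 N (tension)
  F[5-6] = -182.3007 N (compression)
  Rx@0 = +307.5000 N
  Ry@0 = +226.6399 N
  Ry@6 = +173.9501 N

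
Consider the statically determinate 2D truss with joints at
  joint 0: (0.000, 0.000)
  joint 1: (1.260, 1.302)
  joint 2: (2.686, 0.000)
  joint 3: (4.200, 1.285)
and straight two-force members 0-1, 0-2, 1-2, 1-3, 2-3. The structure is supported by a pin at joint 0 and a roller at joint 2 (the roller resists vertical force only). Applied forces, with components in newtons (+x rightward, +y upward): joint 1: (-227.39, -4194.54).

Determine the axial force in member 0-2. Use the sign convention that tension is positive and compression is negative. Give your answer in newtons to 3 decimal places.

N=4 nodes, M=5 members, R=3 reactions → 2N=8, M+R=8
member 0 (0-1): L=1.8119, (cx,cy)=(0.6954,0.7186)
member 1 (0-2): L=2.6860, (cx,cy)=(1.0000,0.0000)
member 2 (1-2): L=1.9310, (cx,cy)=(0.7385,-0.6743)
member 3 (1-3): L=2.9400, (cx,cy)=(1.0000,-0.0058)
member 4 (2-3): L=1.9858, (cx,cy)=(0.7624,0.6471)
solve A·x = −loads:
  F[0-1] = -3252.2995 N (compression)
  F[0-2] = +2034.3288 N (tension)
  F[1-2] = -2754.7308 N (compression)
  F[1-3] = +0.0000 N (tension)
  F[2-3] = -0.0000 N (compression)
  Rx@0 = +227.3900 N
  Ry@0 = +2337.1094 N
  Ry@2 = +1857.4306 N

2034.329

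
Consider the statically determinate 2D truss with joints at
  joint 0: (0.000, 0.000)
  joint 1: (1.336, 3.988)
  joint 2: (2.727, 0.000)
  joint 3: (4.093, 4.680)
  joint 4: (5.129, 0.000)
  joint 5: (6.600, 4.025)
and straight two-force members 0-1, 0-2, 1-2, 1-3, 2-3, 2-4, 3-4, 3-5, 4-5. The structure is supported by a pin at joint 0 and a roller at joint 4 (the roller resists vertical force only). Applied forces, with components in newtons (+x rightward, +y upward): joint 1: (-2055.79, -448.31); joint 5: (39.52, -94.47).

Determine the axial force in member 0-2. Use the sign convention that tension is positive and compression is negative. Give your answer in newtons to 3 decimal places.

N=6 nodes, M=9 members, R=3 reactions → 2N=12, M+R=12
member 0 (0-1): L=4.2058, (cx,cy)=(0.3177,0.9482)
member 1 (0-2): L=2.7270, (cx,cy)=(1.0000,0.0000)
member 2 (1-2): L=4.2236, (cx,cy)=(0.3293,-0.9442)
member 3 (1-3): L=2.8425, (cx,cy)=(0.9699,0.2434)
member 4 (2-3): L=4.8753, (cx,cy)=(0.2802,0.9599)
member 5 (2-4): L=2.4020, (cx,cy)=(1.0000,0.0000)
member 6 (3-4): L=4.7933, (cx,cy)=(0.2161,-0.9764)
member 7 (3-5): L=2.5912, (cx,cy)=(0.9675,-0.2528)
member 8 (4-5): L=4.2854, (cx,cy)=(0.3433,0.9392)
solve A·x = −loads:
  F[0-1] = -1974.1316 N (compression)
  F[0-2] = -1389.1792 N (compression)
  F[1-2] = +1735.5320 N (tension)
  F[1-3] = +883.7098 N (tension)
  F[2-3] = -1707.0881 N (compression)
  F[2-4] = -339.2956 N (compression)
  F[3-4] = +1439.9507 N (tension)
  F[3-5] = +69.8605 N (tension)
  F[4-5] = -81.7793 N (compression)
  Rx@0 = +2016.2700 N
  Ry@0 = +1871.8848 N
  Ry@4 = -1329.1048 N

-1389.179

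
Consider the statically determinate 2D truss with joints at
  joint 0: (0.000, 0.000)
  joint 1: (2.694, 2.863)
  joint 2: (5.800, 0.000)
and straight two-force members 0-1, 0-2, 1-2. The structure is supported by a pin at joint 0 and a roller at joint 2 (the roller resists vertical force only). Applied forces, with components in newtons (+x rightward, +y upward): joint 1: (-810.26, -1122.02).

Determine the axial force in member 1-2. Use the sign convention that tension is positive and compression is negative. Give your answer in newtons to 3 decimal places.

-178.821

N=3 nodes, M=3 members, R=3 reactions → 2N=6, M+R=6
member 0 (0-1): L=3.9312, (cx,cy)=(0.6853,0.7283)
member 1 (0-2): L=5.8000, (cx,cy)=(1.0000,0.0000)
member 2 (1-2): L=4.2242, (cx,cy)=(0.7353,-0.6778)
solve A·x = −loads:
  F[0-1] = -1374.2372 N (compression)
  F[0-2] = +131.4846 N (tension)
  F[1-2] = -178.8215 N (compression)
  Rx@0 = +810.2600 N
  Ry@0 = +1000.8222 N
  Ry@2 = +121.1978 N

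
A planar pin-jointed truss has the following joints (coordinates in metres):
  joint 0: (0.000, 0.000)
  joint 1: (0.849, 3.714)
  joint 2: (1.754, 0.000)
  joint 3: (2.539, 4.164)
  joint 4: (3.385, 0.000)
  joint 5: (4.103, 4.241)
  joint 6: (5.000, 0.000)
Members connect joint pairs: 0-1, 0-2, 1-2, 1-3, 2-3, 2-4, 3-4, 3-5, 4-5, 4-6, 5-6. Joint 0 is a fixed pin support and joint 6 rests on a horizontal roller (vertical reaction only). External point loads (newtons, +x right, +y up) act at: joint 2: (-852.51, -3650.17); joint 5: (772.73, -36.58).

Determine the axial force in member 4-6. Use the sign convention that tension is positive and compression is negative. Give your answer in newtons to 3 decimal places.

415.807

N=7 nodes, M=11 members, R=3 reactions → 2N=14, M+R=14
member 0 (0-1): L=3.8098, (cx,cy)=(0.2228,0.9749)
member 1 (0-2): L=1.7540, (cx,cy)=(1.0000,0.0000)
member 2 (1-2): L=3.8227, (cx,cy)=(0.2367,-0.9716)
member 3 (1-3): L=1.7489, (cx,cy)=(0.9663,0.2573)
member 4 (2-3): L=4.2373, (cx,cy)=(0.1853,0.9827)
member 5 (2-4): L=1.6310, (cx,cy)=(1.0000,0.0000)
member 6 (3-4): L=4.2491, (cx,cy)=(0.1991,-0.9800)
member 7 (3-5): L=1.5659, (cx,cy)=(0.9988,0.0492)
member 8 (4-5): L=4.3013, (cx,cy)=(0.1669,0.9860)
member 9 (4-6): L=1.6150, (cx,cy)=(1.0000,0.0000)
member 10 (5-6): L=4.3348, (cx,cy)=(0.2069,-0.9784)
solve A·x = −loads:
  F[0-1] = -1765.2119 N (compression)
  F[0-2] = +313.5907 N (tension)
  F[1-2] = +1562.0174 N (tension)
  F[1-3] = -789.7627 N (compression)
  F[2-3] = +2170.1228 N (tension)
  F[2-4] = +1133.8699 N (tension)
  F[3-4] = -1967.2297 N (compression)
  F[3-5] = +30.5770 N (tension)
  F[4-5] = +1955.2763 N (tension)
  F[4-6] = +415.8067 N (tension)
  F[5-6] = -2009.4186 N (compression)
  Rx@0 = +79.7800 N
  Ry@0 = +1720.8232 N
  Ry@6 = +1965.9268 N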